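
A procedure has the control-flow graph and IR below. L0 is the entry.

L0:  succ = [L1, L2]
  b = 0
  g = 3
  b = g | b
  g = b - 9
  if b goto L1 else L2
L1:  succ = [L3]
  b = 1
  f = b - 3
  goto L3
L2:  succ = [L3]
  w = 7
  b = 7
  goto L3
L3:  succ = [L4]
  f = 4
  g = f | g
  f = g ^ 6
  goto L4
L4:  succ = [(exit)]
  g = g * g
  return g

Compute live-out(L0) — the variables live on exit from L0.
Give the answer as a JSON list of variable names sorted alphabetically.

def/use:
  L0 def {b,g} use ∅
  L1 def {b,f} use ∅
  L2 def {b,w} use ∅
  L3 def {f,g} use {g}
  L4 def {g} use {g}

Live sets:
  L0: in=∅ out={g}
  L1: in={g} out={g}
  L2: in={g} out={g}
  L3: in={g} out={g}
  L4: in={g} out=∅

live-out(L0) = ["g"]

Answer: ["g"]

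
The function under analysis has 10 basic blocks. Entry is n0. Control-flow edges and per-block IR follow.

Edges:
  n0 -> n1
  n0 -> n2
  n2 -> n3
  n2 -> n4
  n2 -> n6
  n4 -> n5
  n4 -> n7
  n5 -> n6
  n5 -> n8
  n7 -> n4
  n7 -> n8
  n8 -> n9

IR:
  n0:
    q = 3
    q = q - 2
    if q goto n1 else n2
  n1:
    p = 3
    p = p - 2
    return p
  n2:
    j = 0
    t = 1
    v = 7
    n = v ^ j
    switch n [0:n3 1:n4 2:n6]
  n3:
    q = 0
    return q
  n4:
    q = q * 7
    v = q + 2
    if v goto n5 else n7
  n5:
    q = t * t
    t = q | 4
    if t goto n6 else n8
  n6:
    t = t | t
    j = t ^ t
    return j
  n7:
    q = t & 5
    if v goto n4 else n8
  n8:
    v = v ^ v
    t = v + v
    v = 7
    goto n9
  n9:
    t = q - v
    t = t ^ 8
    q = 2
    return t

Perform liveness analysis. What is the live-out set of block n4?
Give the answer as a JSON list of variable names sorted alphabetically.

def/use:
  n0: def={q} ue=∅
  n1: def={p} ue=∅
  n2: def={j,n,t,v} ue=∅
  n3: def={q} ue=∅
  n4: def={q,v} ue={q}
  n5: def={q,t} ue={t}
  n6: def={j,t} ue={t}
  n7: def={q} ue={t,v}
  n8: def={t,v} ue={v}
  n9: def={q,t} ue={q,v}

Backward fixpoint:
  n0 li=∅ lo={q}
  n1 li=∅ lo=∅
  n2 li={q} lo={q,t}
  n3 li=∅ lo=∅
  n4 li={q,t} lo={t,v}
  n5 li={t,v} lo={q,t,v}
  n6 li={t} lo=∅
  n7 li={t,v} lo={q,t,v}
  n8 li={q,v} lo={q,v}
  n9 li={q,v} lo=∅

live-out(n4) = ["t", "v"]

Answer: ["t", "v"]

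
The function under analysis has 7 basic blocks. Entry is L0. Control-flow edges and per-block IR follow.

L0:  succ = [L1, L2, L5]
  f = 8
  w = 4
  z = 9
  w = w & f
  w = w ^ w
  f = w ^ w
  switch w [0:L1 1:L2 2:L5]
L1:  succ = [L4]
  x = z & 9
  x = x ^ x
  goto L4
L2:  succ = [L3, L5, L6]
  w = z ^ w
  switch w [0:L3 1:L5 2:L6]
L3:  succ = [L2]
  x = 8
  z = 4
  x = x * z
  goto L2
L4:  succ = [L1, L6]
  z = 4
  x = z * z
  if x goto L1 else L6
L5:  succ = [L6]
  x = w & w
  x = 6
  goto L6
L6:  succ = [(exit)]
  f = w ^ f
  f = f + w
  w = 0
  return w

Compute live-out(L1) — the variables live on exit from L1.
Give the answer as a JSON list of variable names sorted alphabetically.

def/use:
  L0: {f,w,z} / ∅
  L1: {x} / {z}
  L2: {w} / {w,z}
  L3: {x,z} / ∅
  L4: {x,z} / ∅
  L5: {x} / {w}
  L6: {f,w} / {f,w}

Backward fixpoint:
  L0 li=∅ lo={f,w,z}
  L1 li={f,w,z} lo={f,w}
  L2 li={f,w,z} lo={f,w}
  L3 li={f,w} lo={f,w,z}
  L4 li={f,w} lo={f,w,z}
  L5 li={f,w} lo={f,w}
  L6 li={f,w} lo=∅

live-out(L1) = ["f", "w"]

Answer: ["f", "w"]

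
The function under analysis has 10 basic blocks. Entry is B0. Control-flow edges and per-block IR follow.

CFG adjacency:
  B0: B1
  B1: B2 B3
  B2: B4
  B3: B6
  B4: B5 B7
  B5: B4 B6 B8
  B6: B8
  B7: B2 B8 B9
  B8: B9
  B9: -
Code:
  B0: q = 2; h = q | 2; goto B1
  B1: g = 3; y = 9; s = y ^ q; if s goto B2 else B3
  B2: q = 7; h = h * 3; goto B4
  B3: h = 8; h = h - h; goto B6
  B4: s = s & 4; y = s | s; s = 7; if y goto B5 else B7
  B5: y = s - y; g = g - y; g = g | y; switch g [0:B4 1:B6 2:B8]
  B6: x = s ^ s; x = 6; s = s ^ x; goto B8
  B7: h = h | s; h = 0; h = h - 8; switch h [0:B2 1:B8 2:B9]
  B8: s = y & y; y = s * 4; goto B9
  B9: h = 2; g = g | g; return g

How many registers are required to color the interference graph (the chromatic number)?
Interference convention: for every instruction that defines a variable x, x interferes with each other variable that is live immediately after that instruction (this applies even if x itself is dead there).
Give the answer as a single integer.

Answer: 5

Working:
Block summaries:
  B0 def {h,q} use ∅
  B1 def {g,s,y} use {q}
  B2 def {h,q} use {h}
  B3 def {h} use ∅
  B4 def {s,y} use {s}
  B5 def {g,y} use {g,s,y}
  B6 def {s,x} use {s}
  B7 def {h} use {h,s}
  B8 def {s,y} use {y}
  B9 def {g,h} use {g}

Liveness:
  live B0: ∅→{h,q}
  live B1: {h,q}→{g,h,s,y}
  live B2: {g,h,s}→{g,h,s}
  live B3: {g,s,y}→{g,s,y}
  live B4: {g,h,s}→{g,h,s,y}
  live B5: {g,h,s,y}→{g,h,s,y}
  live B6: {g,s,y}→{g,y}
  live B7: {g,h,s,y}→{g,h,s,y}
  live B8: {g,y}→{g}
  live B9: {g}→∅

Conflict graph:
  g↔{h,q,s,x,y}
  h↔{g,q,s,y}
  q↔{g,h,s,y}
  s↔{g,h,q,x,y}
  x↔{g,s,y}
  y↔{g,h,q,s,x}

Colouring:
  clique {g,h,q,s,y} ⇒ need ≥ 5
  5-colouring: R0={g}  R1={s}  R2={y}  R3={h,x}  R4={q}
  χ = 5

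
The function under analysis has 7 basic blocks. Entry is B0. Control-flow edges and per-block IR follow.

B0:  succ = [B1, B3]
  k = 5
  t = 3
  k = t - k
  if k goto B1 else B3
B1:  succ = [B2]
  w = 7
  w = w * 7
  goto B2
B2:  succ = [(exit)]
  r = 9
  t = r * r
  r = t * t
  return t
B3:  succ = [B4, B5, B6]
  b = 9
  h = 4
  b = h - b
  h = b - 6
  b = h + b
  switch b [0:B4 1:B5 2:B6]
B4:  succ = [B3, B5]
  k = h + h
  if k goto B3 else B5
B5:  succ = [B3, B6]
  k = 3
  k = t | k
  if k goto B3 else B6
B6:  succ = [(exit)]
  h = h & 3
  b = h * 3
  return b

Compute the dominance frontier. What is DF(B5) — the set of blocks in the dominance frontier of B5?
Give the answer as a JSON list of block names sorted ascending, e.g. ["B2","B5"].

idom tree: B1←B0 B2←B1 B3←B0 B4←B3 B5←B3 B6←B3
Dom at joins:
  B3: preds {B0,B4,B5}: {B0} ∩ {B0,B3,B4} ∩ {B0,B3,B5} = {B0}; idom=B0
  B5: preds {B3,B4}: {B0,B3} ∩ {B0,B3,B4} = {B0,B3}; idom=B3
  B6: preds {B3,B5}: {B0,B3} ∩ {B0,B3,B5} = {B0,B3}; idom=B3

Frontier:
  B3←B0: walk · to B0
  B3←B4: walk B4→B3 to B0
  B3←B5: walk B5→B3 to B0
  B5←B3: walk · to B3
  B5←B4: walk B4 to B3
  B6←B3: walk · to B3
  B6←B5: walk B5 to B3
  B0: DF=∅
  B1: DF=∅
  B2: DF=∅
  B3: DF={B3}
  B4: DF={B3,B5}
  B5: DF={B3,B6}
  B6: DF=∅

DF(B5) = ["B3", "B6"]

Answer: ["B3", "B6"]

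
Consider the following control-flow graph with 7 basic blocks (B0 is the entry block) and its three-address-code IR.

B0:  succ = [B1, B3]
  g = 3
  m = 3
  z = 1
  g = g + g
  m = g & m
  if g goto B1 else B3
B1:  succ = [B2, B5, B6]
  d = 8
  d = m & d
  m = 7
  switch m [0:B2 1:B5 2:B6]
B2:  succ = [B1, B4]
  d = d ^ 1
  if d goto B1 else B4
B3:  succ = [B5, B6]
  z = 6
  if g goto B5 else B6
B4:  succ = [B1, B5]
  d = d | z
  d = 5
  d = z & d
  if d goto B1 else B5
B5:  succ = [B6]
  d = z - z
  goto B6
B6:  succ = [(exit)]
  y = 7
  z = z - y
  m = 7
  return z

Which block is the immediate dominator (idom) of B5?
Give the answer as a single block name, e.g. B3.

Answer: B0

Working:
idom tree: B1←B0 B2←B1 B3←B0 B4←B2 B5←B0 B6←B0
Dom at joins:
  B1: preds {B0,B2,B4}: {B0} ∩ {B0,B1,B2} ∩ {B0,B1,B2,B4} = {B0}; idom=B0
  B5: preds {B1,B3,B4}: {B0,B1} ∩ {B0,B3} ∩ {B0,B1,B2,B4} = {B0}; idom=B0
  B6: preds {B1,B3,B5}: {B0,B1} ∩ {B0,B3} ∩ {B0,B5} = {B0}; idom=B0

idom(B5) = B0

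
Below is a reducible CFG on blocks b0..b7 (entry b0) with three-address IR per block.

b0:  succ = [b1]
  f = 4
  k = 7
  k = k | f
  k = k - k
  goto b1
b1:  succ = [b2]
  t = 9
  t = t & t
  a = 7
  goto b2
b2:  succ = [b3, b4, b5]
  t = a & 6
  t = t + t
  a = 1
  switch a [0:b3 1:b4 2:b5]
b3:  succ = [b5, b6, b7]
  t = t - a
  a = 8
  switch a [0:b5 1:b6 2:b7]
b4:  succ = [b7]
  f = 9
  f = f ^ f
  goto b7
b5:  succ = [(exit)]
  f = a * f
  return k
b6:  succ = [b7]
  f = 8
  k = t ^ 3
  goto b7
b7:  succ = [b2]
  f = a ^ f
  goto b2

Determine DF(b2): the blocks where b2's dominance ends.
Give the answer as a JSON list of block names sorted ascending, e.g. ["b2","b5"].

Answer: ["b2"]

Working:
idom tree: b1←b0 b2←b1 b3←b2 b4←b2 b5←b2 b6←b3 b7←b2
Join-block Dom:
  b2: preds {b1,b7}: {b0,b1} ∩ {b0,b1,b2,b7} = {b0,b1}; idom=b1
  b5: preds {b2,b3}: {b0,b1,b2} ∩ {b0,b1,b2,b3} = {b0,b1,b2}; idom=b2
  b7: preds {b3,b4,b6}: {b0,b1,b2,b3} ∩ {b0,b1,b2,b4} ∩ {b0,b1,b2,b3,b6} = {b0,b1,b2}; idom=b2

DF derivation:
  b2←b1: walk · to b1
  b2←b7: walk b7→b2 to b1
  b5←b2: walk · to b2
  b5←b3: walk b3 to b2
  b7←b3: walk b3 to b2
  b7←b4: walk b4 to b2
  b7←b6: walk b6→b3 to b2
  DF(b0)=∅
  DF(b1)=∅
  DF(b2)={b2}
  DF(b3)={b5,b7}
  DF(b4)={b7}
  DF(b5)=∅
  DF(b6)={b7}
  DF(b7)={b2}

DF(b2) = ["b2"]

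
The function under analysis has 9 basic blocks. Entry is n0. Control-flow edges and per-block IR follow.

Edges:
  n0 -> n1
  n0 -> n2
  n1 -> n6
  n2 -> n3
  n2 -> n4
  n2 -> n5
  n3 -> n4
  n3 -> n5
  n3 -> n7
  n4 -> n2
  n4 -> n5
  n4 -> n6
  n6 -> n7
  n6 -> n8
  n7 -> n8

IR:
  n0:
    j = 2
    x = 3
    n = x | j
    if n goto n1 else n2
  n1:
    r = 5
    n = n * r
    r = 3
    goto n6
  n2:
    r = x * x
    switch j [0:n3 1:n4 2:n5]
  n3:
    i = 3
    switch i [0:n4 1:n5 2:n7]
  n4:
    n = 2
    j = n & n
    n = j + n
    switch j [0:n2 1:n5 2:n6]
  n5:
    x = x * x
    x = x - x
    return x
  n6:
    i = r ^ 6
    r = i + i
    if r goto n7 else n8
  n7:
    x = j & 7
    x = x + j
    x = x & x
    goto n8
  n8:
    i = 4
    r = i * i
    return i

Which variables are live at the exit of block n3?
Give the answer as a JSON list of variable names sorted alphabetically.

Block summaries:
  n0 def {j,n,x} use ∅
  n1 def {n,r} use {n}
  n2 def {r} use {j,x}
  n3 def {i} use ∅
  n4 def {j,n} use ∅
  n5 def {x} use {x}
  n6 def {i,r} use {r}
  n7 def {x} use {j}
  n8 def {i,r} use ∅

Liveness:
  n0: in=∅ out={j,n,x}
  n1: in={j,n} out={j,r}
  n2: in={j,x} out={j,r,x}
  n3: in={j,r,x} out={j,r,x}
  n4: in={r,x} out={j,r,x}
  n5: in={x} out=∅
  n6: in={j,r} out={j}
  n7: in={j} out=∅
  n8: in=∅ out=∅

live-out(n3) = ["j", "r", "x"]

Answer: ["j", "r", "x"]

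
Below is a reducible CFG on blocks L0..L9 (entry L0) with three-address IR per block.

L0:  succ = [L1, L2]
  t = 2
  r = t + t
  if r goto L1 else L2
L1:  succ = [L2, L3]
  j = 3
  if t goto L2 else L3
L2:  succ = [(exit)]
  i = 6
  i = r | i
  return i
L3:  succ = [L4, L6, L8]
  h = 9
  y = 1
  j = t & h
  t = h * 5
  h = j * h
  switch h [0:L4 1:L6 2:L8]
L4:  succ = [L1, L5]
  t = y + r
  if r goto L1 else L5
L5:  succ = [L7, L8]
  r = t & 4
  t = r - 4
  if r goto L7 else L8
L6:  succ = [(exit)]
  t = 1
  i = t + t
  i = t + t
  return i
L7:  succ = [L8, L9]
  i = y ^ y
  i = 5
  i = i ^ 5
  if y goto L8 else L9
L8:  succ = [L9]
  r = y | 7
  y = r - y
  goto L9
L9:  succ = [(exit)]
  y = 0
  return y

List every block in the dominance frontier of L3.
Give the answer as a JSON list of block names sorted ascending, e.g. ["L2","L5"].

Answer: ["L1"]

Derivation:
idom tree: L1←L0 L2←L0 L3←L1 L4←L3 L5←L4 L6←L3 L7←L5 L8←L3 L9←L3
Dom∩ at merges:
  L1: preds {L0,L4}: {L0} ∩ {L0,L1,L3,L4} = {L0}; idom=L0
  L2: preds {L0,L1}: {L0} ∩ {L0,L1} = {L0}; idom=L0
  L8: preds {L3,L5,L7}: {L0,L1,L3} ∩ {L0,L1,L3,L4,L5} ∩ {L0,L1,L3,L4,L5,L7} = {L0,L1,L3}; idom=L3
  L9: preds {L7,L8}: {L0,L1,L3,L4,L5,L7} ∩ {L0,L1,L3,L8} = {L0,L1,L3}; idom=L3

Frontier:
  L1←L0: walk · to L0
  L1←L4: walk L4→L3→L1 to L0
  L2←L0: walk · to L0
  L2←L1: walk L1 to L0
  L8←L3: walk · to L3
  L8←L5: walk L5→L4 to L3
  L8←L7: walk L7→L5→L4 to L3
  L9←L7: walk L7→L5→L4 to L3
  L9←L8: walk L8 to L3
  L0 → ∅
  L1 → {L1,L2}
  L2 → ∅
  L3 → {L1}
  L4 → {L1,L8,L9}
  L5 → {L8,L9}
  L6 → ∅
  L7 → {L8,L9}
  L8 → {L9}
  L9 → ∅

DF(L3) = ["L1"]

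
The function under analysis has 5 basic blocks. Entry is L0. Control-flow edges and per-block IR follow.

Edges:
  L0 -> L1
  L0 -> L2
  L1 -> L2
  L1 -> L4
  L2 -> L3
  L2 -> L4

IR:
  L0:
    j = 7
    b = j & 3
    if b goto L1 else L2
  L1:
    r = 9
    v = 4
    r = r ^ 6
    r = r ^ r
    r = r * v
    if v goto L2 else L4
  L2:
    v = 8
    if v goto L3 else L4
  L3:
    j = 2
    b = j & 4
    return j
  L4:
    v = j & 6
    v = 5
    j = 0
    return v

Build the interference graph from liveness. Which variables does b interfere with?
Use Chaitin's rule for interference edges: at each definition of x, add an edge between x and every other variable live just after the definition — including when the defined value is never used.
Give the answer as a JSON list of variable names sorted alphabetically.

Answer: ["j"]

Working:
Per-block:
  L0: {b,j} / ∅
  L1: {r,v} / ∅
  L2: {v} / ∅
  L3: {b,j} / ∅
  L4: {j,v} / {j}

Live sets:
  live L0: ∅→{j}
  live L1: {j}→{j}
  live L2: {j}→{j}
  live L3: ∅→∅
  live L4: {j}→∅

Conflict graph:
  b↔{j}
  j↔{b,r,v}
  r↔{j,v}
  v↔{j,r}

N(b) = ["j"]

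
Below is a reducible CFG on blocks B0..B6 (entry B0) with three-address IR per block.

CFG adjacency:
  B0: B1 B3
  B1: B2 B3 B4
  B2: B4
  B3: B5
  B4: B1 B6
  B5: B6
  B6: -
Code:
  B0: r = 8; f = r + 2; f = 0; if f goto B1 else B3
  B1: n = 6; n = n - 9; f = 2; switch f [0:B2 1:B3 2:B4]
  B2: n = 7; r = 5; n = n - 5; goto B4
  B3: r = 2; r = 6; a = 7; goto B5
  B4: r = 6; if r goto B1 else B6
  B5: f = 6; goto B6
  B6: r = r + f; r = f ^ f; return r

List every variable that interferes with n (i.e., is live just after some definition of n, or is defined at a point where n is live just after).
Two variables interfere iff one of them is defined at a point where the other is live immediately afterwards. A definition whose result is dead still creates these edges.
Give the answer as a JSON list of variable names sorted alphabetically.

Per-block:
  B0: {f,r} / ∅
  B1: {f,n} / ∅
  B2: {n,r} / ∅
  B3: {a,r} / ∅
  B4: {r} / ∅
  B5: {f} / ∅
  B6: {r} / {f,r}

Backward fixpoint:
  B0 li=∅ lo=∅
  B1 li=∅ lo={f}
  B2 li={f} lo={f}
  B3 li=∅ lo={r}
  B4 li={f} lo={f,r}
  B5 li={r} lo={f,r}
  B6 li={f,r} lo=∅

Conflict graph:
  a↔{r}
  f↔{n,r}
  n↔{f,r}
  r↔{a,f,n}

N(n) = ["f", "r"]

Answer: ["f", "r"]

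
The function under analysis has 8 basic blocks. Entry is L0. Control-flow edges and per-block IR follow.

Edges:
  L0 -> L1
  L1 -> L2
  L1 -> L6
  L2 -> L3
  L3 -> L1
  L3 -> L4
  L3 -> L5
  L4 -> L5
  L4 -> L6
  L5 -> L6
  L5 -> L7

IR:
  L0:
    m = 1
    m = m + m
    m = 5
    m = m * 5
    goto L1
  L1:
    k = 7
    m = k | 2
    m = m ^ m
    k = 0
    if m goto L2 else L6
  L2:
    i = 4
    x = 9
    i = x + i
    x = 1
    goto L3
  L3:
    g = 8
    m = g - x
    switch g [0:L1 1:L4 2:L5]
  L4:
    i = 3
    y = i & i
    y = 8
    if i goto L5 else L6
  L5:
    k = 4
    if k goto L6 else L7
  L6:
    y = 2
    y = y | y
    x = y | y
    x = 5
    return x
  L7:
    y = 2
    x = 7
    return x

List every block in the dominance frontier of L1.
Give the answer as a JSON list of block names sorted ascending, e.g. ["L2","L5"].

Answer: ["L1"]

Working:
idom tree: L1←L0 L2←L1 L3←L2 L4←L3 L5←L3 L6←L1 L7←L5
Dom∩ at merges:
  L1: preds {L0,L3}: {L0} ∩ {L0,L1,L2,L3} = {L0}; idom=L0
  L5: preds {L3,L4}: {L0,L1,L2,L3} ∩ {L0,L1,L2,L3,L4} = {L0,L1,L2,L3}; idom=L3
  L6: preds {L1,L4,L5}: {L0,L1} ∩ {L0,L1,L2,L3,L4} ∩ {L0,L1,L2,L3,L5} = {L0,L1}; idom=L1

Frontier:
  L1←L0: walk · to L0
  L1←L3: walk L3→L2→L1 to L0
  L5←L3: walk · to L3
  L5←L4: walk L4 to L3
  L6←L1: walk · to L1
  L6←L4: walk L4→L3→L2 to L1
  L6←L5: walk L5→L3→L2 to L1
  DF(L0)=∅
  DF(L1)={L1}
  DF(L2)={L1,L6}
  DF(L3)={L1,L6}
  DF(L4)={L5,L6}
  DF(L5)={L6}
  DF(L6)=∅
  DF(L7)=∅

DF(L1) = ["L1"]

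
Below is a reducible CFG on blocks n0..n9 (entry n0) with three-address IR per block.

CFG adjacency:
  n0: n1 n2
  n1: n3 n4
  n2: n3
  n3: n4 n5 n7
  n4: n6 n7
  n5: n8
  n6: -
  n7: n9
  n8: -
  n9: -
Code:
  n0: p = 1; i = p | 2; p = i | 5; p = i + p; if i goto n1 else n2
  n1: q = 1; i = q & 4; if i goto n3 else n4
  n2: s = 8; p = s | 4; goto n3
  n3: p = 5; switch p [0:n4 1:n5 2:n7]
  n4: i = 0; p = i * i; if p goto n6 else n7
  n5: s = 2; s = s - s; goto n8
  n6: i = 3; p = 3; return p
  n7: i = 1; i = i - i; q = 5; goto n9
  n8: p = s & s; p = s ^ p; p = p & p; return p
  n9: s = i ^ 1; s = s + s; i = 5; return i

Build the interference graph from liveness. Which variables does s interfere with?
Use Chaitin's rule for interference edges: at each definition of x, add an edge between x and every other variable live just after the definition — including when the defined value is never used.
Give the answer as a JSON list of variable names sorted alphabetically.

def/use:
  n0 def {i,p} use ∅
  n1 def {i,q} use ∅
  n2 def {p,s} use ∅
  n3 def {p} use ∅
  n4 def {i,p} use ∅
  n5 def {s} use ∅
  n6 def {i,p} use ∅
  n7 def {i,q} use ∅
  n8 def {p} use {s}
  n9 def {i,s} use {i}

Live sets:
  live n0: ∅→∅
  live n1: ∅→∅
  live n2: ∅→∅
  live n3: ∅→∅
  live n4: ∅→∅
  live n5: ∅→{s}
  live n6: ∅→∅
  live n7: ∅→{i}
  live n8: {s}→∅
  live n9: {i}→∅

Conflict graph:
  i↔{p,q}
  p↔{i,s}
  q↔{i}
  s↔{p}

N(s) = ["p"]

Answer: ["p"]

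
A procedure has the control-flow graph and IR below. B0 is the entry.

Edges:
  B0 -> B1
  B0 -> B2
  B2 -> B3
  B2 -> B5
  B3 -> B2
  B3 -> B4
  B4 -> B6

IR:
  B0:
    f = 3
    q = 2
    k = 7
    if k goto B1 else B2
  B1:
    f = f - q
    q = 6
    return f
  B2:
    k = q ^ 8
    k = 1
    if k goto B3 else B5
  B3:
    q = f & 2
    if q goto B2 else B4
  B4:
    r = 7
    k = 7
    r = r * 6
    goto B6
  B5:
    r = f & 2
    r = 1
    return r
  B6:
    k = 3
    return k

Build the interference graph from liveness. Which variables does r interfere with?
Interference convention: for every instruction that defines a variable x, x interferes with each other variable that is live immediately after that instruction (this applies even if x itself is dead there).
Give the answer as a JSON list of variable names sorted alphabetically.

Answer: ["k"]

Analysis:
Per-block:
  B0: def={f,k,q} ue=∅
  B1: def={f,q} ue={f,q}
  B2: def={k} ue={q}
  B3: def={q} ue={f}
  B4: def={k,r} ue=∅
  B5: def={r} ue={f}
  B6: def={k} ue=∅

Live sets:
  live B0: ∅→{f,q}
  live B1: {f,q}→∅
  live B2: {f,q}→{f}
  live B3: {f}→{f,q}
  live B4: ∅→∅
  live B5: {f}→∅
  live B6: ∅→∅

Conflict graph:
  f↔{k,q}
  k↔{f,q,r}
  q↔{f,k}
  r↔{k}

N(r) = ["k"]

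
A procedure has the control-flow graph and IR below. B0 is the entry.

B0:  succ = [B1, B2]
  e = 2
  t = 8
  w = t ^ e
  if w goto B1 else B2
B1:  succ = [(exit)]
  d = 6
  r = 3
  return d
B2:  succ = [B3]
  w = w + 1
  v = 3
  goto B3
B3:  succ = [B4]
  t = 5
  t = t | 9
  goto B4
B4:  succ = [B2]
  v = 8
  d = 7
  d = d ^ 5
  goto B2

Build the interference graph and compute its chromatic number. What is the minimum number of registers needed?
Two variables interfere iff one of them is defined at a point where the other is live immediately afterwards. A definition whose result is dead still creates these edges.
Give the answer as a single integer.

Block summaries:
  B0 def {e,t,w} use ∅
  B1 def {d,r} use ∅
  B2 def {v,w} use {w}
  B3 def {t} use ∅
  B4 def {d,v} use ∅

Liveness:
  B0 li=∅ lo={w}
  B1 li=∅ lo=∅
  B2 li={w} lo={w}
  B3 li={w} lo={w}
  B4 li={w} lo={w}

Interference:
  d: {r,w}
  e: {t}
  r: {d}
  t: {e,w}
  v: {w}
  w: {d,t,v}

Colouring:
  clique {d,r} ⇒ need ≥ 2
  assign d→R1 e→R0 r→R0 t→R1 v→R1 w→R0 — no edge inside a register ⇒ χ ≤ 2
  χ = 2

Answer: 2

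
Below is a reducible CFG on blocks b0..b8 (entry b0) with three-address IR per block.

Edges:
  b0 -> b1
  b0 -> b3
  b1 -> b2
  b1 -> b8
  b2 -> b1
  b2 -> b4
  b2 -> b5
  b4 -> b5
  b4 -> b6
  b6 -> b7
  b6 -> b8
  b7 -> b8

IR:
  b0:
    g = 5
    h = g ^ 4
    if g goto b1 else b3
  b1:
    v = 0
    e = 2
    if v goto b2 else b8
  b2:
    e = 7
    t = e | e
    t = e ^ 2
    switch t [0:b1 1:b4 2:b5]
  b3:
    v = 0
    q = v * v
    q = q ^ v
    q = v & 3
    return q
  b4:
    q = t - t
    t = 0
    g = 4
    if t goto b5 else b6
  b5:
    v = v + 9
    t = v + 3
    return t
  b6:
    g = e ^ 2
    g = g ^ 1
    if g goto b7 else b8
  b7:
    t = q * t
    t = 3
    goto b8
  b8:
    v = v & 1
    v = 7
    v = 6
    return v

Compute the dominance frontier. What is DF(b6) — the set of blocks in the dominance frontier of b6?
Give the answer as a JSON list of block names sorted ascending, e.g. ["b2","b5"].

Answer: ["b8"]

Working:
idom tree: b1←b0 b2←b1 b3←b0 b4←b2 b5←b2 b6←b4 b7←b6 b8←b1
Dom at joins:
  b1: preds {b0,b2}: {b0} ∩ {b0,b1,b2} = {b0}; idom=b0
  b5: preds {b2,b4}: {b0,b1,b2} ∩ {b0,b1,b2,b4} = {b0,b1,b2}; idom=b2
  b8: preds {b1,b6,b7}: {b0,b1} ∩ {b0,b1,b2,b4,b6} ∩ {b0,b1,b2,b4,b6,b7} = {b0,b1}; idom=b1

DF derivation:
  join b1 pred b0: · stop@b0
  join b1 pred b2: b2→b1 stop@b0
  join b5 pred b2: · stop@b2
  join b5 pred b4: b4 stop@b2
  join b8 pred b1: · stop@b1
  join b8 pred b6: b6→b4→b2 stop@b1
  join b8 pred b7: b7→b6→b4→b2 stop@b1
  DF(b0)=∅
  DF(b1)={b1}
  DF(b2)={b1,b8}
  DF(b3)=∅
  DF(b4)={b5,b8}
  DF(b5)=∅
  DF(b6)={b8}
  DF(b7)={b8}
  DF(b8)=∅

DF(b6) = ["b8"]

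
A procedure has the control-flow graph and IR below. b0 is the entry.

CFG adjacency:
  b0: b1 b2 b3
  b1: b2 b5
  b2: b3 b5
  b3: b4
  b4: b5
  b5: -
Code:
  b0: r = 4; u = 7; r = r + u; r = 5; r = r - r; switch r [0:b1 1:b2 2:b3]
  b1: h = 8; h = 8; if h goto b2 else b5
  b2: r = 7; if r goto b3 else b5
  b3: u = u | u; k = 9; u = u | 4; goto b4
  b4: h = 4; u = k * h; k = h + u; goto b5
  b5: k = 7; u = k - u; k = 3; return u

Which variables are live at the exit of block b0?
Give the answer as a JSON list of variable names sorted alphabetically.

Per-block:
  b0: {r,u} / ∅
  b1: {h} / ∅
  b2: {r} / ∅
  b3: {k,u} / {u}
  b4: {h,k,u} / {k}
  b5: {k,u} / {u}

Backward fixpoint:
  live b0: ∅→{u}
  live b1: {u}→{u}
  live b2: {u}→{u}
  live b3: {u}→{k}
  live b4: {k}→{u}
  live b5: {u}→∅

live-out(b0) = ["u"]

Answer: ["u"]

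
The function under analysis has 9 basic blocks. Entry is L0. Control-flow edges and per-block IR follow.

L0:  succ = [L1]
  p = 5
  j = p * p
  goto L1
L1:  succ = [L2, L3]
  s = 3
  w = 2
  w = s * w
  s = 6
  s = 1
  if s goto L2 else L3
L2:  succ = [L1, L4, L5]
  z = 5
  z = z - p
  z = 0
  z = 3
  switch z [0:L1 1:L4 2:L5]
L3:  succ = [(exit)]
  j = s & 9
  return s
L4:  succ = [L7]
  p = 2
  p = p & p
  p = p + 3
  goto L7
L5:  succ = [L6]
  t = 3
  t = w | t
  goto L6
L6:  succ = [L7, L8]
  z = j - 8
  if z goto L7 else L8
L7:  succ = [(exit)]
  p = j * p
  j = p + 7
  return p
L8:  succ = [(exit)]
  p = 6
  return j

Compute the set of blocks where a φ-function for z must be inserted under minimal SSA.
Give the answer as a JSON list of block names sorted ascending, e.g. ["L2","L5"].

idom tree: L1←L0 L2←L1 L3←L1 L4←L2 L5←L2 L6←L5 L7←L2 L8←L6
Join-block Dom:
  L1: preds {L0,L2}: {L0} ∩ {L0,L1,L2} = {L0}; idom=L0
  L7: preds {L4,L6}: {L0,L1,L2,L4} ∩ {L0,L1,L2,L5,L6} = {L0,L1,L2}; idom=L2

Frontier:
  join L1 pred L0: · stop@L0
  join L1 pred L2: L2→L1 stop@L0
  join L7 pred L4: L4 stop@L2
  join L7 pred L6: L6→L5 stop@L2
  L0 → ∅
  L1 → {L1}
  L2 → {L1}
  L3 → ∅
  L4 → {L7}
  L5 → {L7}
  L6 → {L7}
  L7 → ∅
  L8 → ∅

φ for z: defs {L2,L6}
  DF⁺ = {L1,L7}

Answer: ["L1", "L7"]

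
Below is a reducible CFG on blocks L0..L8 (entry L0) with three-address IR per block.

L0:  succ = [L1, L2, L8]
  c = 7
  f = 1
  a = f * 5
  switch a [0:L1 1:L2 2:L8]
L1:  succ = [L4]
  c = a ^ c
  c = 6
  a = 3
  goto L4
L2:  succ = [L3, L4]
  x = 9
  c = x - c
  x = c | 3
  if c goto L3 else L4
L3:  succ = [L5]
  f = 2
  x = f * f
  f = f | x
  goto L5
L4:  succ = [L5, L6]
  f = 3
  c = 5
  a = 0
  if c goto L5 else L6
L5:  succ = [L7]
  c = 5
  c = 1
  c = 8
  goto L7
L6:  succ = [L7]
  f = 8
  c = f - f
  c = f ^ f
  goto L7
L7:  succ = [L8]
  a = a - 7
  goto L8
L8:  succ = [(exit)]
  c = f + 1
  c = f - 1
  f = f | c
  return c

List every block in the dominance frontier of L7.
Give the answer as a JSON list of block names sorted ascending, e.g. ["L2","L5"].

Answer: ["L8"]

Derivation:
idom tree: L1←L0 L2←L0 L3←L2 L4←L0 L5←L0 L6←L4 L7←L0 L8←L0
Join-block Dom:
  L4: preds {L1,L2}: {L0,L1} ∩ {L0,L2} = {L0}; idom=L0
  L5: preds {L3,L4}: {L0,L2,L3} ∩ {L0,L4} = {L0}; idom=L0
  L7: preds {L5,L6}: {L0,L5} ∩ {L0,L4,L6} = {L0}; idom=L0
  L8: preds {L0,L7}: {L0} ∩ {L0,L7} = {L0}; idom=L0

DF walk-up:
  L4←L1: walk L1 to L0
  L4←L2: walk L2 to L0
  L5←L3: walk L3→L2 to L0
  L5←L4: walk L4 to L0
  L7←L5: walk L5 to L0
  L7←L6: walk L6→L4 to L0
  L8←L0: walk · to L0
  L8←L7: walk L7 to L0
  DF(L0)=∅
  DF(L1)={L4}
  DF(L2)={L4,L5}
  DF(L3)={L5}
  DF(L4)={L5,L7}
  DF(L5)={L7}
  DF(L6)={L7}
  DF(L7)={L8}
  DF(L8)=∅

DF(L7) = ["L8"]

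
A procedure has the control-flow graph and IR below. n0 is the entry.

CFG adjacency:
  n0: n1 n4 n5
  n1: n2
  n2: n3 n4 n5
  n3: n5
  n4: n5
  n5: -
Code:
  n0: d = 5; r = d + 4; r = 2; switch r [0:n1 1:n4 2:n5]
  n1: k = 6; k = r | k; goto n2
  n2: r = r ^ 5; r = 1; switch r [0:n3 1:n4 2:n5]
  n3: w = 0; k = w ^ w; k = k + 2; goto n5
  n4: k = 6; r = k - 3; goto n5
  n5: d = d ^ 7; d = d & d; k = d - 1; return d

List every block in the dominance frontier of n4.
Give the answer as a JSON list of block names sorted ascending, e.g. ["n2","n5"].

Answer: ["n5"]

Analysis:
idom tree: n1←n0 n2←n1 n3←n2 n4←n0 n5←n0
Dom∩ at merges:
  n4: preds {n0,n2}: {n0} ∩ {n0,n1,n2} = {n0}; idom=n0
  n5: preds {n0,n2,n3,n4}: {n0} ∩ {n0,n1,n2} ∩ {n0,n1,n2,n3} ∩ {n0,n4} = {n0}; idom=n0

Frontier:
  n4←n0: walk · to n0
  n4←n2: walk n2→n1 to n0
  n5←n0: walk · to n0
  n5←n2: walk n2→n1 to n0
  n5←n3: walk n3→n2→n1 to n0
  n5←n4: walk n4 to n0
  DF(n0)=∅
  DF(n1)={n4,n5}
  DF(n2)={n4,n5}
  DF(n3)={n5}
  DF(n4)={n5}
  DF(n5)=∅

DF(n4) = ["n5"]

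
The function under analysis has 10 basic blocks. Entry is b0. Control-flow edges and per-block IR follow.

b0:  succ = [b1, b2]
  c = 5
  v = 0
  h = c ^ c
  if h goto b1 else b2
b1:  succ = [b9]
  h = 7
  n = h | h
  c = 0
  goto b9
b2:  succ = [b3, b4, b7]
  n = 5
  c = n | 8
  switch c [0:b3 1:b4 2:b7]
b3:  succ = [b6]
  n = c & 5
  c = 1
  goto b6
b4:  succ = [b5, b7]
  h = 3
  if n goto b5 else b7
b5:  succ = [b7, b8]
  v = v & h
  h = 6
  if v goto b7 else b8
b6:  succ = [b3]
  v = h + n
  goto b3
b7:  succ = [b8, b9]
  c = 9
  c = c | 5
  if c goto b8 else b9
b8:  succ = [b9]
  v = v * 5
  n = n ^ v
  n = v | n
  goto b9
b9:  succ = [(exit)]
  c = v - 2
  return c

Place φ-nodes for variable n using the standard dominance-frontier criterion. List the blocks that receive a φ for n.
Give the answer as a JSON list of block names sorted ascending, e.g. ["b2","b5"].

Answer: ["b3", "b9"]

Analysis:
idom tree: b1←b0 b2←b0 b3←b2 b4←b2 b5←b4 b6←b3 b7←b2 b8←b2 b9←b0
Join-block Dom:
  b3: preds {b2,b6}: {b0,b2} ∩ {b0,b2,b3,b6} = {b0,b2}; idom=b2
  b7: preds {b2,b4,b5}: {b0,b2} ∩ {b0,b2,b4} ∩ {b0,b2,b4,b5} = {b0,b2}; idom=b2
  b8: preds {b5,b7}: {b0,b2,b4,b5} ∩ {b0,b2,b7} = {b0,b2}; idom=b2
  b9: preds {b1,b7,b8}: {b0,b1} ∩ {b0,b2,b7} ∩ {b0,b2,b8} = {b0}; idom=b0

Frontier:
  join b3 pred b2: · stop@b2
  join b3 pred b6: b6→b3 stop@b2
  join b7 pred b2: · stop@b2
  join b7 pred b4: b4 stop@b2
  join b7 pred b5: b5→b4 stop@b2
  join b8 pred b5: b5→b4 stop@b2
  join b8 pred b7: b7 stop@b2
  join b9 pred b1: b1 stop@b0
  join b9 pred b7: b7→b2 stop@b0
  join b9 pred b8: b8→b2 stop@b0
  b0: DF=∅
  b1: DF={b9}
  b2: DF={b9}
  b3: DF={b3}
  b4: DF={b7,b8}
  b5: DF={b7,b8}
  b6: DF={b3}
  b7: DF={b8,b9}
  b8: DF={b9}
  b9: DF=∅

φ for n: defs {b1,b2,b3,b8}
  DF⁺ = {b3,b9}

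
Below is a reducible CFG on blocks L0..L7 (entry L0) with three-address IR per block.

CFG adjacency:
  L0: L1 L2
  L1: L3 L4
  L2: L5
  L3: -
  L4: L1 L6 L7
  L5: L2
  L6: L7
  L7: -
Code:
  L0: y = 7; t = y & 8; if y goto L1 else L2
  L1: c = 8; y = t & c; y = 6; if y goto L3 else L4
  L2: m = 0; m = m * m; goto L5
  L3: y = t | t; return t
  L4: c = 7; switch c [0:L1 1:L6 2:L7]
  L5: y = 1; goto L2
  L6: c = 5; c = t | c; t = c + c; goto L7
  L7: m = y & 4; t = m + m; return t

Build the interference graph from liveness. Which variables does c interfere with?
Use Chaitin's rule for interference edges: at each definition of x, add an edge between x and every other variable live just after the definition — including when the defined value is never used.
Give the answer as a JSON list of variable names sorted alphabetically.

Answer: ["t", "y"]

Analysis:
def/use:
  L0 def {t,y} use ∅
  L1 def {c,y} use {t}
  L2 def {m} use ∅
  L3 def {y} use {t}
  L4 def {c} use ∅
  L5 def {y} use ∅
  L6 def {c,t} use {t}
  L7 def {m,t} use {y}

Backward fixpoint:
  live L0: ∅→{t}
  live L1: {t}→{t,y}
  live L2: ∅→∅
  live L3: {t}→∅
  live L4: {t,y}→{t,y}
  live L5: ∅→∅
  live L6: {t,y}→{y}
  live L7: {y}→∅

Interfere edges:
  c: {t,y}
  m: ∅
  t: {c,y}
  y: {c,t}

N(c) = ["t", "y"]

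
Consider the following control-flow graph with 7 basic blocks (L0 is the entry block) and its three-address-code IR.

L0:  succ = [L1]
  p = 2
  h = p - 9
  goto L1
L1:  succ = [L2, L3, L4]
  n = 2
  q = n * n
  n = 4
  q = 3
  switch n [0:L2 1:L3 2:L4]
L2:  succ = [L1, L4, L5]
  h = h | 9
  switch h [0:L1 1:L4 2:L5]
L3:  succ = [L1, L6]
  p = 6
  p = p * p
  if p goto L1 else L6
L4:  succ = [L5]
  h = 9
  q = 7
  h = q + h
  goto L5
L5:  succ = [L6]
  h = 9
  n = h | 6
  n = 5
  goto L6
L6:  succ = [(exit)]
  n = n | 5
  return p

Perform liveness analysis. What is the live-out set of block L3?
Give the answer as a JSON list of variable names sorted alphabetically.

Block summaries:
  L0: {h,p} / ∅
  L1: {n,q} / ∅
  L2: {h} / {h}
  L3: {p} / ∅
  L4: {h,q} / ∅
  L5: {h,n} / ∅
  L6: {n} / {n,p}

Live sets:
  L0 li=∅ lo={h,p}
  L1 li={h,p} lo={h,n,p}
  L2 li={h,p} lo={h,p}
  L3 li={h,n} lo={h,n,p}
  L4 li={p} lo={p}
  L5 li={p} lo={n,p}
  L6 li={n,p} lo=∅

live-out(L3) = ["h", "n", "p"]

Answer: ["h", "n", "p"]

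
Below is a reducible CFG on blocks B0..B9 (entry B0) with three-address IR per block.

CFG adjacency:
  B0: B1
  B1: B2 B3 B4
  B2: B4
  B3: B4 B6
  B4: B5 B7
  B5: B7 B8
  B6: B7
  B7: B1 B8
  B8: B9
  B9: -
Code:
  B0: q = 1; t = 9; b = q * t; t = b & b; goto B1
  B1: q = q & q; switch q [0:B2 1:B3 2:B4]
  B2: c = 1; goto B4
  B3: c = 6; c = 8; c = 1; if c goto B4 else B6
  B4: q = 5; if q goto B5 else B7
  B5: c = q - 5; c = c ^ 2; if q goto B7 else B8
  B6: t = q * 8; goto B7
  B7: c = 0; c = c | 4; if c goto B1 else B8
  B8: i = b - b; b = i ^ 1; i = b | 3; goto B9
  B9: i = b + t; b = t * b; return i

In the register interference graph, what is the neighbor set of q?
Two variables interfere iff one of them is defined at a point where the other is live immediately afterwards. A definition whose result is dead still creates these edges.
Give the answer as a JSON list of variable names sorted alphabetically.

def/use:
  B0 def {b,q,t} use ∅
  B1 def {q} use {q}
  B2 def {c} use ∅
  B3 def {c} use ∅
  B4 def {q} use ∅
  B5 def {c} use {q}
  B6 def {t} use {q}
  B7 def {c} use ∅
  B8 def {b,i} use {b}
  B9 def {b,i} use {b,t}

Backward fixpoint:
  live B0: ∅→{b,q,t}
  live B1: {b,q,t}→{b,q,t}
  live B2: {b,t}→{b,t}
  live B3: {b,q,t}→{b,q,t}
  live B4: {b,t}→{b,q,t}
  live B5: {b,q,t}→{b,q,t}
  live B6: {b,q}→{b,q,t}
  live B7: {b,q,t}→{b,q,t}
  live B8: {b,t}→{b,t}
  live B9: {b,t}→∅

Interference:
  b: {c,i,q,t}
  c: {b,q,t}
  i: {b,t}
  q: {b,c,t}
  t: {b,c,i,q}

N(q) = ["b", "c", "t"]

Answer: ["b", "c", "t"]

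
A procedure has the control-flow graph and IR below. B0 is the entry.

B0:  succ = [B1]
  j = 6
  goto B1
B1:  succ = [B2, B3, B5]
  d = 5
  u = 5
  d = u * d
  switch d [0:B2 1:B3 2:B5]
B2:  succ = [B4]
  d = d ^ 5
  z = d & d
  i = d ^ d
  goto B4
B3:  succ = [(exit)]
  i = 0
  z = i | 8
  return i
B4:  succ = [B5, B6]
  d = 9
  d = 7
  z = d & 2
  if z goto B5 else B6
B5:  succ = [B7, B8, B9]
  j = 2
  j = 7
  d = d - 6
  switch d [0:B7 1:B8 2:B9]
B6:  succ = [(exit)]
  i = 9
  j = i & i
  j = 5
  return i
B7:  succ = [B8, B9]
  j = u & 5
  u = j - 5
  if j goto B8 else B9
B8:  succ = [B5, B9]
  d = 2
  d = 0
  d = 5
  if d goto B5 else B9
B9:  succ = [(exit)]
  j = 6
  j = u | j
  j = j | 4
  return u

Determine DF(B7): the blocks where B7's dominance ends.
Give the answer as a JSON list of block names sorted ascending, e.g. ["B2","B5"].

idom tree: B1←B0 B2←B1 B3←B1 B4←B2 B5←B1 B6←B4 B7←B5 B8←B5 B9←B5
Dom at joins:
  B5: preds {B1,B4,B8}: {B0,B1} ∩ {B0,B1,B2,B4} ∩ {B0,B1,B5,B8} = {B0,B1}; idom=B1
  B8: preds {B5,B7}: {B0,B1,B5} ∩ {B0,B1,B5,B7} = {B0,B1,B5}; idom=B5
  B9: preds {B5,B7,B8}: {B0,B1,B5} ∩ {B0,B1,B5,B7} ∩ {B0,B1,B5,B8} = {B0,B1,B5}; idom=B5

Frontier:
  B5←B1: walk · to B1
  B5←B4: walk B4→B2 to B1
  B5←B8: walk B8→B5 to B1
  B8←B5: walk · to B5
  B8←B7: walk B7 to B5
  B9←B5: walk · to B5
  B9←B7: walk B7 to B5
  B9←B8: walk B8 to B5
  B0 → ∅
  B1 → ∅
  B2 → {B5}
  B3 → ∅
  B4 → {B5}
  B5 → {B5}
  B6 → ∅
  B7 → {B8,B9}
  B8 → {B5,B9}
  B9 → ∅

DF(B7) = ["B8", "B9"]

Answer: ["B8", "B9"]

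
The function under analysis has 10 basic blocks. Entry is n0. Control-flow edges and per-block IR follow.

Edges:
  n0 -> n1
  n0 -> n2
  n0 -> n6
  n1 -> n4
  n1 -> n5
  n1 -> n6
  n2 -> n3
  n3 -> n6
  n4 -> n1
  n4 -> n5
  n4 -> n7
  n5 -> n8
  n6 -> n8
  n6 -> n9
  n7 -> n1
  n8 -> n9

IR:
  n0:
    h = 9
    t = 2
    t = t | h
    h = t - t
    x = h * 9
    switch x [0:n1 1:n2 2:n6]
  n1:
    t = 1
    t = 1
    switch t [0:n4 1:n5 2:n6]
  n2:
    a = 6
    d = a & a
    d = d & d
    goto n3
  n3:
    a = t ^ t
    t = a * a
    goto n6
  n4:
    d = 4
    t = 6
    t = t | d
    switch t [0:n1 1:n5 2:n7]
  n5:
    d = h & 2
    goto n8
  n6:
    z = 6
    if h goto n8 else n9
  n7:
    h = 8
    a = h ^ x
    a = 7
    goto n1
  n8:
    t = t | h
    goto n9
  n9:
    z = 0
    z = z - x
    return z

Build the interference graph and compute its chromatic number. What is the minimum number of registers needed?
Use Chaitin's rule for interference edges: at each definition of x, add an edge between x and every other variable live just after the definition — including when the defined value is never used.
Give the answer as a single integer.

Answer: 4

Analysis:
Per-block:
  n0: {h,t,x} / ∅
  n1: {t} / ∅
  n2: {a,d} / ∅
  n3: {a,t} / {t}
  n4: {d,t} / ∅
  n5: {d} / {h}
  n6: {z} / {h}
  n7: {a,h} / {x}
  n8: {t} / {h,t}
  n9: {z} / {x}

Live sets:
  n0 li=∅ lo={h,t,x}
  n1 li={h,x} lo={h,t,x}
  n2 li={h,t,x} lo={h,t,x}
  n3 li={h,t,x} lo={h,t,x}
  n4 li={h,x} lo={h,t,x}
  n5 li={h,t,x} lo={h,t,x}
  n6 li={h,t,x} lo={h,t,x}
  n7 li={x} lo={h,x}
  n8 li={h,t,x} lo={x}
  n9 li={x} lo=∅

Interference:
  a — {h,t,x}
  d — {h,t,x}
  h — {a,d,t,x,z}
  t — {a,d,h,x,z}
  x — {a,d,h,t,z}
  z — {h,t,x}

Chromatic number:
  clique {a,h,t,x} ⇒ need ≥ 4
  4-colouring: R0={h}  R1={t}  R2={x}  R3={a,d,z}
  χ = 4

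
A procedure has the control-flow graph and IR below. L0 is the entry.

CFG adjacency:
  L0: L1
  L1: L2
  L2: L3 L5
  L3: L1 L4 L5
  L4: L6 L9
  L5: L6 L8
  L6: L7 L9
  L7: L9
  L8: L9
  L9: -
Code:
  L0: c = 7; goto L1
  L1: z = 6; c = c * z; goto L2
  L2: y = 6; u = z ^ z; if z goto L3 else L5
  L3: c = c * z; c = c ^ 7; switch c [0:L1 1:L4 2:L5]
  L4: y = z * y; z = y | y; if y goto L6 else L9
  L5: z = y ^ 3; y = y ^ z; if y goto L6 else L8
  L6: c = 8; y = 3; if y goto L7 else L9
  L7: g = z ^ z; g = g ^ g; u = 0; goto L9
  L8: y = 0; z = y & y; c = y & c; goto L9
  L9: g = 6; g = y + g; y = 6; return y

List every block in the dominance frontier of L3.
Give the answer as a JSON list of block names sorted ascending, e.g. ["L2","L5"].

Answer: ["L1", "L5", "L6", "L9"]

Working:
idom tree: L1←L0 L2←L1 L3←L2 L4←L3 L5←L2 L6←L2 L7←L6 L8←L5 L9←L2
Dom at joins:
  L1: preds {L0,L3}: {L0} ∩ {L0,L1,L2,L3} = {L0}; idom=L0
  L5: preds {L2,L3}: {L0,L1,L2} ∩ {L0,L1,L2,L3} = {L0,L1,L2}; idom=L2
  L6: preds {L4,L5}: {L0,L1,L2,L3,L4} ∩ {L0,L1,L2,L5} = {L0,L1,L2}; idom=L2
  L9: preds {L4,L6,L7,L8}: {L0,L1,L2,L3,L4} ∩ {L0,L1,L2,L6} ∩ {L0,L1,L2,L6,L7} ∩ {L0,L1,L2,L5,L8} = {L0,L1,L2}; idom=L2

Frontier:
  L1←L0: walk · to L0
  L1←L3: walk L3→L2→L1 to L0
  L5←L2: walk · to L2
  L5←L3: walk L3 to L2
  L6←L4: walk L4→L3 to L2
  L6←L5: walk L5 to L2
  L9←L4: walk L4→L3 to L2
  L9←L6: walk L6 to L2
  L9←L7: walk L7→L6 to L2
  L9←L8: walk L8→L5 to L2
  L0: DF=∅
  L1: DF={L1}
  L2: DF={L1}
  L3: DF={L1,L5,L6,L9}
  L4: DF={L6,L9}
  L5: DF={L6,L9}
  L6: DF={L9}
  L7: DF={L9}
  L8: DF={L9}
  L9: DF=∅

DF(L3) = ["L1", "L5", "L6", "L9"]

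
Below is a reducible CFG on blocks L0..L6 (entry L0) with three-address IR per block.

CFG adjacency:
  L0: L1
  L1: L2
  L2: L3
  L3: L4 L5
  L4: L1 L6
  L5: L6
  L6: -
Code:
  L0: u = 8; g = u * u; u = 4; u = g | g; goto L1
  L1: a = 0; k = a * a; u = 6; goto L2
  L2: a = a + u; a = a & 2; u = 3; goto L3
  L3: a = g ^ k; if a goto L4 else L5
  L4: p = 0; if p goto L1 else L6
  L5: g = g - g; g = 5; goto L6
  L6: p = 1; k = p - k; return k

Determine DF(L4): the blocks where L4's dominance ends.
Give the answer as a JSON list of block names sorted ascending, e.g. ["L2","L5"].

Answer: ["L1", "L6"]

Working:
idom tree: L1←L0 L2←L1 L3←L2 L4←L3 L5←L3 L6←L3
Dom at joins:
  L1: preds {L0,L4}: {L0} ∩ {L0,L1,L2,L3,L4} = {L0}; idom=L0
  L6: preds {L4,L5}: {L0,L1,L2,L3,L4} ∩ {L0,L1,L2,L3,L5} = {L0,L1,L2,L3}; idom=L3

Frontier:
  join L1 pred L0: · stop@L0
  join L1 pred L4: L4→L3→L2→L1 stop@L0
  join L6 pred L4: L4 stop@L3
  join L6 pred L5: L5 stop@L3
  L0 → ∅
  L1 → {L1}
  L2 → {L1}
  L3 → {L1}
  L4 → {L1,L6}
  L5 → {L6}
  L6 → ∅

DF(L4) = ["L1", "L6"]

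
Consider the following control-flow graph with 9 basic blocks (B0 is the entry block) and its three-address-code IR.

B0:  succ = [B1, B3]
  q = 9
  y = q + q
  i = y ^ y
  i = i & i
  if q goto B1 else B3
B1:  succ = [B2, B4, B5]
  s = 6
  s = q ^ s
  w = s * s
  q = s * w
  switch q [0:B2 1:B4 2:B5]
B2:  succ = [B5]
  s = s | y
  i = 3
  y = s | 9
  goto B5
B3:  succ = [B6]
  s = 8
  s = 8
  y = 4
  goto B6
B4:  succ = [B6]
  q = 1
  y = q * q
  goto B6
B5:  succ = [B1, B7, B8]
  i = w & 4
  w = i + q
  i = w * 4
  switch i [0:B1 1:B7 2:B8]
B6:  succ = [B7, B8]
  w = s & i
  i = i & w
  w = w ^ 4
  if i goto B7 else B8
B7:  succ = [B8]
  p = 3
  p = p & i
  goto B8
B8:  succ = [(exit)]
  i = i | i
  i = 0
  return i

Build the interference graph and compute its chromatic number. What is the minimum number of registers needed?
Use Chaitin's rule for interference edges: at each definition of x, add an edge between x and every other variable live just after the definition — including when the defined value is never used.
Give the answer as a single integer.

Answer: 5

Derivation:
def/use:
  B0: def={i,q,y} ue=∅
  B1: def={q,s,w} ue={q}
  B2: def={i,s,y} ue={s,y}
  B3: def={s,y} ue=∅
  B4: def={q,y} ue=∅
  B5: def={i,w} ue={q,w}
  B6: def={i,w} ue={i,s}
  B7: def={p} ue={i}
  B8: def={i} ue={i}

Liveness:
  B0 li=∅ lo={i,q,y}
  B1 li={i,q,y} lo={i,q,s,w,y}
  B2 li={q,s,w,y} lo={q,w,y}
  B3 li={i} lo={i,s}
  B4 li={i,s} lo={i,s}
  B5 li={q,w,y} lo={i,q,y}
  B6 li={i,s} lo={i}
  B7 li={i} lo={i}
  B8 li={i} lo=∅

Interference:
  i — {p,q,s,w,y}
  p — {i}
  q — {i,s,w,y}
  s — {i,q,w,y}
  w — {i,q,s,y}
  y — {i,q,s,w}

Registers:
  clique {i,q,s,w,y} ⇒ need ≥ 5
  5-colouring: c0={i}  c1={p,q}  c2={s}  c3={w}  c4={y}
  χ = 5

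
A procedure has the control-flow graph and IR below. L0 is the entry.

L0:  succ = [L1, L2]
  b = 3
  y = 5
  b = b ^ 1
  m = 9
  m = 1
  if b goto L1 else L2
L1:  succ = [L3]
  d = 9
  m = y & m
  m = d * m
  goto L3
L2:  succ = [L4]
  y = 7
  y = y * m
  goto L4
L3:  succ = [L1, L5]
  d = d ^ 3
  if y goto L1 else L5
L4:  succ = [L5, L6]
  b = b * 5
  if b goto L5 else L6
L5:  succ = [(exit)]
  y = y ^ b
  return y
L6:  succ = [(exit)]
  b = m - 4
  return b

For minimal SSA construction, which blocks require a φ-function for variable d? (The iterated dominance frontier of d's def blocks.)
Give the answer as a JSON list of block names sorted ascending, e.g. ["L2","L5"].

Answer: ["L1", "L5"]

Working:
idom tree: L1←L0 L2←L0 L3←L1 L4←L2 L5←L0 L6←L4
Join-block Dom:
  L1: preds {L0,L3}: {L0} ∩ {L0,L1,L3} = {L0}; idom=L0
  L5: preds {L3,L4}: {L0,L1,L3} ∩ {L0,L2,L4} = {L0}; idom=L0

Frontier:
  L1←L0: walk · to L0
  L1←L3: walk L3→L1 to L0
  L5←L3: walk L3→L1 to L0
  L5←L4: walk L4→L2 to L0
  L0: DF=∅
  L1: DF={L1,L5}
  L2: DF={L5}
  L3: DF={L1,L5}
  L4: DF={L5}
  L5: DF=∅
  L6: DF=∅

φ for d: defs {L1,L3}
  DF⁺ = {L1,L5}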